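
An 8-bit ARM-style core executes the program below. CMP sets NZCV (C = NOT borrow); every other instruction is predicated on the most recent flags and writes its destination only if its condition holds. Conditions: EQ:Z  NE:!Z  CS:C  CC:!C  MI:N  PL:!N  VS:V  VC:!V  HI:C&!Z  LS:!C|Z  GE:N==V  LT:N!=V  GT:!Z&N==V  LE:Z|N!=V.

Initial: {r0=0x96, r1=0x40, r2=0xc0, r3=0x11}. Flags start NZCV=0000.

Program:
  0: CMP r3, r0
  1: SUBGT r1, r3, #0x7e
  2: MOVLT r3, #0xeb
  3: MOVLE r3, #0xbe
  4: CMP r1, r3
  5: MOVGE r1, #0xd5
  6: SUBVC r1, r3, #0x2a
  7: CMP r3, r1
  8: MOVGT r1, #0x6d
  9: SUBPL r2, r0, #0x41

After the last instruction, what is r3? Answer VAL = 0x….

[0] flags=0000 → (cmp)
[1] flags=0000 GT?T → r1=0x93
[2] flags=0000 LT?F → skip
[3] flags=0000 LE?F → skip
[4] flags=1010 → (cmp)
[5] flags=1010 GE?F → skip
[6] flags=1010 VC?T → r1=0xe7
[7] flags=0000 → (cmp)
[8] flags=0000 GT?T → r1=0x6d
[9] flags=0000 PL?T → r2=0x55

VAL = 0x11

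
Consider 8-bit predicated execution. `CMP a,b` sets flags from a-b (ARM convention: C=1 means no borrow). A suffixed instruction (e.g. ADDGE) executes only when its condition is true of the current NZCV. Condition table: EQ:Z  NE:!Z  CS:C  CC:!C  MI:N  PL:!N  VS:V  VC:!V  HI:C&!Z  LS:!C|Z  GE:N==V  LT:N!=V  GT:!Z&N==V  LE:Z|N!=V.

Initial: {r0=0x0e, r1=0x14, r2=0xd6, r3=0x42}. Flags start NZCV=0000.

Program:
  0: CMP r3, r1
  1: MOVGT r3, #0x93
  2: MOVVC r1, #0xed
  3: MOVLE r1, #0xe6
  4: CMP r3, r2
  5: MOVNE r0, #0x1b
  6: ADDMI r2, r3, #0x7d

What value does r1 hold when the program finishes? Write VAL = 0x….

0: ✓ CMP  NZCV=0010
1: ✓ MOVGT  r3←0x93
2: ✓ MOVVC  r1←0xed
3: · MOVLE
4: ✓ CMP  NZCV=1000
5: ✓ MOVNE  r0←0x1b
6: ✓ ADDMI  r2←0x10

VAL = 0xed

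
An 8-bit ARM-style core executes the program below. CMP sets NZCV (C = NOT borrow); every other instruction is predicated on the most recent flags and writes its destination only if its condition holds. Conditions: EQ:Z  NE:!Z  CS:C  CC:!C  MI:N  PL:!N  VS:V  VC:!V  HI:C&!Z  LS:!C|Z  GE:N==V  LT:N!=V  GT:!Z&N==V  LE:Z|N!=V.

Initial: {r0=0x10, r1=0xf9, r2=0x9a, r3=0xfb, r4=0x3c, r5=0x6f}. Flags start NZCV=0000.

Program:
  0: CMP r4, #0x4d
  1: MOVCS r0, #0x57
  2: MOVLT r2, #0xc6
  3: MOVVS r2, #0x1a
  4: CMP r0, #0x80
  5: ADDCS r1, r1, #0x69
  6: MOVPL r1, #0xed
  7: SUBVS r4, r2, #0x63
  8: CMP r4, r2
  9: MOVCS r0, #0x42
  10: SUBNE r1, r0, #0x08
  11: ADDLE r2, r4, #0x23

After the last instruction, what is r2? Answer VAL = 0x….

VAL = 0xc6

0: ✓ CMP  NZCV=1000
1: · MOVCS
2: ✓ MOVLT  r2←0xc6
3: · MOVVS
4: ✓ CMP  NZCV=1001
5: · ADDCS
6: · MOVPL
7: ✓ SUBVS  r4←0x63
8: ✓ CMP  NZCV=1001
9: · MOVCS
10: ✓ SUBNE  r1←0x08
11: · ADDLE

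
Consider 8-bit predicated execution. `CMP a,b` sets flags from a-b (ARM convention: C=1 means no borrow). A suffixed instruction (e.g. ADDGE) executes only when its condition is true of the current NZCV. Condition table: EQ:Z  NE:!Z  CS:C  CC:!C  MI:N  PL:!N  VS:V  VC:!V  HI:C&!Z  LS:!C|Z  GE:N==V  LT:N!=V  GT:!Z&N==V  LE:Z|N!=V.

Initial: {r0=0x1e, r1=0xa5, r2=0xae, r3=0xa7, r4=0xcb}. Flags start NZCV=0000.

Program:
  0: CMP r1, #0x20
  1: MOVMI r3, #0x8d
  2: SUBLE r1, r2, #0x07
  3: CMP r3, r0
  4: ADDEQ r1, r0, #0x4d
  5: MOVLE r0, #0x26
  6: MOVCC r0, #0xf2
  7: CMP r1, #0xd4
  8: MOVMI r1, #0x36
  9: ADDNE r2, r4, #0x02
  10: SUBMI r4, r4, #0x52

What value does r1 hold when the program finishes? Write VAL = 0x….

0: ✓ CMP  NZCV=1010
1: ✓ MOVMI  r3←0x8d
2: ✓ SUBLE  r1←0xa7
3: ✓ CMP  NZCV=0011
4: · ADDEQ
5: ✓ MOVLE  r0←0x26
6: · MOVCC
7: ✓ CMP  NZCV=1000
8: ✓ MOVMI  r1←0x36
9: ✓ ADDNE  r2←0xcd
10: ✓ SUBMI  r4←0x79

VAL = 0x36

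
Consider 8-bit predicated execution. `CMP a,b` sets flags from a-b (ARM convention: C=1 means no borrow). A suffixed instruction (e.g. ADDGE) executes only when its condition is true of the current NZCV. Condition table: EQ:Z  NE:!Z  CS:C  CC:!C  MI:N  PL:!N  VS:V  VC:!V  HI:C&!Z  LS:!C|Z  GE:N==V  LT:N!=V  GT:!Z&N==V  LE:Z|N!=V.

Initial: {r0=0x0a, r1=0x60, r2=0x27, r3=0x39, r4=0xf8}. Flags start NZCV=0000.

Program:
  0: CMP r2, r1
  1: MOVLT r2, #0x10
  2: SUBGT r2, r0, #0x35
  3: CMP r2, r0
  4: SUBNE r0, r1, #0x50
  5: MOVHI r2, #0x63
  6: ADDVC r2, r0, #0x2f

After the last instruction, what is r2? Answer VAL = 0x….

[0] flags=1000 → (cmp)
[1] flags=1000 LT?T → r2=0x10
[2] flags=1000 GT?F → skip
[3] flags=0010 → (cmp)
[4] flags=0010 NE?T → r0=0x10
[5] flags=0010 HI?T → r2=0x63
[6] flags=0010 VC?T → r2=0x3f

VAL = 0x3f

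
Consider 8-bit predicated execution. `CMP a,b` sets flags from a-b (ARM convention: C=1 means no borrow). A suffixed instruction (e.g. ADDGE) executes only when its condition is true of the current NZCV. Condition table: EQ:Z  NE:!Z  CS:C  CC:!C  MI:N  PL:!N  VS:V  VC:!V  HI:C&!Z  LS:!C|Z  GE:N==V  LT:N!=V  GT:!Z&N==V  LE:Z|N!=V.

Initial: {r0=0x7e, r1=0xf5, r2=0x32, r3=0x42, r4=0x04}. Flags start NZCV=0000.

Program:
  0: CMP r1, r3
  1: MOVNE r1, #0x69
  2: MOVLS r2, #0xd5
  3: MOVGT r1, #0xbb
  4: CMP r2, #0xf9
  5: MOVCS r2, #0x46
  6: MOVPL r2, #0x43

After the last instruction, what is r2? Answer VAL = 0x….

VAL = 0x43

0: ✓ CMP  NZCV=1010
1: ✓ MOVNE  r1←0x69
2: · MOVLS
3: · MOVGT
4: ✓ CMP  NZCV=0000
5: · MOVCS
6: ✓ MOVPL  r2←0x43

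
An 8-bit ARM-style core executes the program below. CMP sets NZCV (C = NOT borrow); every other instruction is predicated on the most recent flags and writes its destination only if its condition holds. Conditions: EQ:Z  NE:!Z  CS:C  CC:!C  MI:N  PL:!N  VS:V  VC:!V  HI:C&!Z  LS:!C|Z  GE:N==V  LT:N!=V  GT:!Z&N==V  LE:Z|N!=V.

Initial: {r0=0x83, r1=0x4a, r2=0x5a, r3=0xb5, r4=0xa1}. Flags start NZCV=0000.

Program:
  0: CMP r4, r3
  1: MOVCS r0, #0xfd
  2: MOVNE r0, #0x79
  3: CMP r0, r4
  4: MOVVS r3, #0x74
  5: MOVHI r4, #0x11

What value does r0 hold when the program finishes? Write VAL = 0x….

0: ✓ CMP  NZCV=1000
1: · MOVCS
2: ✓ MOVNE  r0←0x79
3: ✓ CMP  NZCV=1001
4: ✓ MOVVS  r3←0x74
5: · MOVHI

VAL = 0x79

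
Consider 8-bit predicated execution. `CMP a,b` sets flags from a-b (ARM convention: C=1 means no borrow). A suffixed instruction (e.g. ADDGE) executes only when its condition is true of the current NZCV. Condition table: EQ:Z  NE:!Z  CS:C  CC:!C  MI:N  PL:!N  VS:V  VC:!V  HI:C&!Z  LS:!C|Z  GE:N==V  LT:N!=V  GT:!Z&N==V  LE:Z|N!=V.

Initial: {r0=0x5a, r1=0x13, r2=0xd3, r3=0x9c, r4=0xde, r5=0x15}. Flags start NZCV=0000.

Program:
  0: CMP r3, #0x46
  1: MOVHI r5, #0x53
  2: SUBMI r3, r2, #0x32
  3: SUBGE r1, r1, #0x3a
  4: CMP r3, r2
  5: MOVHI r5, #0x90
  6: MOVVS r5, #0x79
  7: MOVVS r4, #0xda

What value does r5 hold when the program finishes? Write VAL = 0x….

VAL = 0x53

0: ✓ CMP  NZCV=0011
1: ✓ MOVHI  r5←0x53
2: · SUBMI
3: · SUBGE
4: ✓ CMP  NZCV=1000
5: · MOVHI
6: · MOVVS
7: · MOVVS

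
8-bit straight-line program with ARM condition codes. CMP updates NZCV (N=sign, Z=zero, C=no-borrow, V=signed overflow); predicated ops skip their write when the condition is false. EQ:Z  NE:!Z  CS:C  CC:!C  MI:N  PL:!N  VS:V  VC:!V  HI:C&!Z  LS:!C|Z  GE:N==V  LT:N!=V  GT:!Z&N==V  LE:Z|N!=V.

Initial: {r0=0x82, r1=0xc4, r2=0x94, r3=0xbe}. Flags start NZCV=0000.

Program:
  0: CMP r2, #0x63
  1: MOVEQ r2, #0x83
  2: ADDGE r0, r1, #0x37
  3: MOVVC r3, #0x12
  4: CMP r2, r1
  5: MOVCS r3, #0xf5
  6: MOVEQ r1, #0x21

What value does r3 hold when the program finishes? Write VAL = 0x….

VAL = 0xbe

[0] flags=0011 → (cmp)
[1] flags=0011 EQ?F → skip
[2] flags=0011 GE?F → skip
[3] flags=0011 VC?F → skip
[4] flags=1000 → (cmp)
[5] flags=1000 CS?F → skip
[6] flags=1000 EQ?F → skip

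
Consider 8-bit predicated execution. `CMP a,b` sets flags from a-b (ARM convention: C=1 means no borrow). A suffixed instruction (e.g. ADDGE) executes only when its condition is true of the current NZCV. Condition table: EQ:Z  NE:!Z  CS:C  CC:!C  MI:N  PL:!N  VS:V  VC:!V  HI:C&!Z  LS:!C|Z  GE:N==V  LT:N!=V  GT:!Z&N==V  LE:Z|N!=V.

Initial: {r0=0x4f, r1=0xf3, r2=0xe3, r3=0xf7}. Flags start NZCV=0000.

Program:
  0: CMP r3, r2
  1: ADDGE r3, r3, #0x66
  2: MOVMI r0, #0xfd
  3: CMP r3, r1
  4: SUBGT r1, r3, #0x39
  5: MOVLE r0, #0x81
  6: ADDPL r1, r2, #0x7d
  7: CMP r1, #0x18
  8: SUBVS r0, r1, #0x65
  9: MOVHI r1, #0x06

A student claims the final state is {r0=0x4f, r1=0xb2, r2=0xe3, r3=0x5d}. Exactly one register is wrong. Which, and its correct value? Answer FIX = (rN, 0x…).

[0] flags=0010 → (cmp)
[1] flags=0010 GE?T → r3=0x5d
[2] flags=0010 MI?F → skip
[3] flags=0000 → (cmp)
[4] flags=0000 GT?T → r1=0x24
[5] flags=0000 LE?F → skip
[6] flags=0000 PL?T → r1=0x60
[7] flags=0010 → (cmp)
[8] flags=0010 VS?F → skip
[9] flags=0010 HI?T → r1=0x06

FIX = (r1, 0x06)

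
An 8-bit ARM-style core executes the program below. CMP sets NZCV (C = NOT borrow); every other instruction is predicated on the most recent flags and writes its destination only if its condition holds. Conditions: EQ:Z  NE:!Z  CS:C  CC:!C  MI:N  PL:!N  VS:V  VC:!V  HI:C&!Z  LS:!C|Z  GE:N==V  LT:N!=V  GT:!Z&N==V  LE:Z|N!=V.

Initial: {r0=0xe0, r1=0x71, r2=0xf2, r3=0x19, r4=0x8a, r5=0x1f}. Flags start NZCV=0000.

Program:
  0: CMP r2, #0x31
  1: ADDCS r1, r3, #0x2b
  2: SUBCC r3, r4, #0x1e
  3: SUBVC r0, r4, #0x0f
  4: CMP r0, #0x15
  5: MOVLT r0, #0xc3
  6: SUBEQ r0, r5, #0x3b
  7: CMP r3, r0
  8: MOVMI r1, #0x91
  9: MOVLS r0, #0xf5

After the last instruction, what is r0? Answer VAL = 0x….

VAL = 0xf5

0: ✓ CMP  NZCV=1010
1: ✓ ADDCS  r1←0x44
2: · SUBCC
3: ✓ SUBVC  r0←0x7b
4: ✓ CMP  NZCV=0010
5: · MOVLT
6: · SUBEQ
7: ✓ CMP  NZCV=1000
8: ✓ MOVMI  r1←0x91
9: ✓ MOVLS  r0←0xf5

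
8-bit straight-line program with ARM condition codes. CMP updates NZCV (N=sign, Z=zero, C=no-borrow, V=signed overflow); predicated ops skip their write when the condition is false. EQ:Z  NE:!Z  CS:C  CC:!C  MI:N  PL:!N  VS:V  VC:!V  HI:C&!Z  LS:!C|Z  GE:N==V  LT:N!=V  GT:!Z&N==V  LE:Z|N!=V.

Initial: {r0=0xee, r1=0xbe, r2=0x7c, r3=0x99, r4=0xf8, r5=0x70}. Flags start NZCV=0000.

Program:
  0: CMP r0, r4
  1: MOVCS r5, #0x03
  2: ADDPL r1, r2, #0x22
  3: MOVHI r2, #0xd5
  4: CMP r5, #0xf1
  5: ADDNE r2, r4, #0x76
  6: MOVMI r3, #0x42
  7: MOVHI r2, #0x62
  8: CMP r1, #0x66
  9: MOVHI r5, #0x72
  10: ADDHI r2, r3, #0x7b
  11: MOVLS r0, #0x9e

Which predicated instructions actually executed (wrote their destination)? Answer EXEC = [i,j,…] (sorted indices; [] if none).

0: ✓ CMP  NZCV=1000
1: · MOVCS
2: · ADDPL
3: · MOVHI
4: ✓ CMP  NZCV=0000
5: ✓ ADDNE  r2←0x6e
6: · MOVMI
7: · MOVHI
8: ✓ CMP  NZCV=0011
9: ✓ MOVHI  r5←0x72
10: ✓ ADDHI  r2←0x14
11: · MOVLS

EXEC = [5,9,10]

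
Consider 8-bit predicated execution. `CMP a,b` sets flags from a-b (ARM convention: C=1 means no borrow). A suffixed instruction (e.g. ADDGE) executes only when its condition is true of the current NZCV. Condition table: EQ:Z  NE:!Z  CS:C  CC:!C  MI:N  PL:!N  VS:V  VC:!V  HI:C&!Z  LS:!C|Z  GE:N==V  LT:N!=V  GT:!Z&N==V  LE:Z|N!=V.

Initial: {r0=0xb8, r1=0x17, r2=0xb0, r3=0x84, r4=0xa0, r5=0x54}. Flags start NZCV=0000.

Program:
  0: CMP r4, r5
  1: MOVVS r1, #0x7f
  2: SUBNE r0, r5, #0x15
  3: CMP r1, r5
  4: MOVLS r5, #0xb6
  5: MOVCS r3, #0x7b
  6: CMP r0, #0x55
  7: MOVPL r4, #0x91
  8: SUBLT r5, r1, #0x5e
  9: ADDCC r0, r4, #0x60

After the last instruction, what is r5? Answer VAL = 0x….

VAL = 0x21

0: ✓ CMP  NZCV=0011
1: ✓ MOVVS  r1←0x7f
2: ✓ SUBNE  r0←0x3f
3: ✓ CMP  NZCV=0010
4: · MOVLS
5: ✓ MOVCS  r3←0x7b
6: ✓ CMP  NZCV=1000
7: · MOVPL
8: ✓ SUBLT  r5←0x21
9: ✓ ADDCC  r0←0x00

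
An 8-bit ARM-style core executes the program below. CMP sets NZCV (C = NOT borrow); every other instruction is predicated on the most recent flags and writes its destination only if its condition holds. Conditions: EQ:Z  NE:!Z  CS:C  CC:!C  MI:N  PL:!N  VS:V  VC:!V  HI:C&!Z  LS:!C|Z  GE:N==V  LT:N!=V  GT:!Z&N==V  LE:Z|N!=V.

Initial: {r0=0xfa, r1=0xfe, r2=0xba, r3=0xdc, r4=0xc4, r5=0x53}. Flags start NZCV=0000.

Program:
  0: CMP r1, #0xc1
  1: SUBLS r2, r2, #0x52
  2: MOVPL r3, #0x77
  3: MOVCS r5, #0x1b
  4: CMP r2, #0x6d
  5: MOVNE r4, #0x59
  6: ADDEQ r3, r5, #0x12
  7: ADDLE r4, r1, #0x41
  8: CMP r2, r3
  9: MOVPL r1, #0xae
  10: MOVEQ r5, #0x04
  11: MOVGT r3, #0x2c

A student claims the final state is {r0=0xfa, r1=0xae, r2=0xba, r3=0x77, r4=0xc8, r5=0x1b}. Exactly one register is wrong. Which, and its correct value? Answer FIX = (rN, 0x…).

FIX = (r4, 0x3f)

0: ✓ CMP  NZCV=0010
1: · SUBLS
2: ✓ MOVPL  r3←0x77
3: ✓ MOVCS  r5←0x1b
4: ✓ CMP  NZCV=0011
5: ✓ MOVNE  r4←0x59
6: · ADDEQ
7: ✓ ADDLE  r4←0x3f
8: ✓ CMP  NZCV=0011
9: ✓ MOVPL  r1←0xae
10: · MOVEQ
11: · MOVGT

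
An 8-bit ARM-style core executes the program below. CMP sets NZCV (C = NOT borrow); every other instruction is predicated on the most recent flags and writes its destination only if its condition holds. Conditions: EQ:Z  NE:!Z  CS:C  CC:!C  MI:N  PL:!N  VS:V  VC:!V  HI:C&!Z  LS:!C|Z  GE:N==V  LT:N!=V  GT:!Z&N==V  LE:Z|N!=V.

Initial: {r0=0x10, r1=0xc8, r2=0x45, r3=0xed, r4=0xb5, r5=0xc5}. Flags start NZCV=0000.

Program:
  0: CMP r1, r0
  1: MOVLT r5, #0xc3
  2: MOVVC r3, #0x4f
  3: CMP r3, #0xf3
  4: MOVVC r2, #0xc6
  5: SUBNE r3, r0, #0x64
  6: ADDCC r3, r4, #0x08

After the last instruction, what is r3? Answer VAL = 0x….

VAL = 0xbd

[0] flags=1010 → (cmp)
[1] flags=1010 LT?T → r5=0xc3
[2] flags=1010 VC?T → r3=0x4f
[3] flags=0000 → (cmp)
[4] flags=0000 VC?T → r2=0xc6
[5] flags=0000 NE?T → r3=0xac
[6] flags=0000 CC?T → r3=0xbd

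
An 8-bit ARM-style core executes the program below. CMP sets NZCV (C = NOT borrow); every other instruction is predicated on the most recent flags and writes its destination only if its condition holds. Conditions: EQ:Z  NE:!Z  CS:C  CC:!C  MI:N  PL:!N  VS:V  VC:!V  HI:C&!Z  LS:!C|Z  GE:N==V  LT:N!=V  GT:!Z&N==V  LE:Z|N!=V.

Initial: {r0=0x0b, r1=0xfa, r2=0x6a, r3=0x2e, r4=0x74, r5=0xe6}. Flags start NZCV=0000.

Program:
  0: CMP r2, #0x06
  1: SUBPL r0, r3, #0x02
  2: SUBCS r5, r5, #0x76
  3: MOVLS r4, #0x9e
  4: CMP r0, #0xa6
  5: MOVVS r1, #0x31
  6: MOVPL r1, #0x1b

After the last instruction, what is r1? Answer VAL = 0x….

VAL = 0x31

0: ✓ CMP  NZCV=0010
1: ✓ SUBPL  r0←0x2c
2: ✓ SUBCS  r5←0x70
3: · MOVLS
4: ✓ CMP  NZCV=1001
5: ✓ MOVVS  r1←0x31
6: · MOVPL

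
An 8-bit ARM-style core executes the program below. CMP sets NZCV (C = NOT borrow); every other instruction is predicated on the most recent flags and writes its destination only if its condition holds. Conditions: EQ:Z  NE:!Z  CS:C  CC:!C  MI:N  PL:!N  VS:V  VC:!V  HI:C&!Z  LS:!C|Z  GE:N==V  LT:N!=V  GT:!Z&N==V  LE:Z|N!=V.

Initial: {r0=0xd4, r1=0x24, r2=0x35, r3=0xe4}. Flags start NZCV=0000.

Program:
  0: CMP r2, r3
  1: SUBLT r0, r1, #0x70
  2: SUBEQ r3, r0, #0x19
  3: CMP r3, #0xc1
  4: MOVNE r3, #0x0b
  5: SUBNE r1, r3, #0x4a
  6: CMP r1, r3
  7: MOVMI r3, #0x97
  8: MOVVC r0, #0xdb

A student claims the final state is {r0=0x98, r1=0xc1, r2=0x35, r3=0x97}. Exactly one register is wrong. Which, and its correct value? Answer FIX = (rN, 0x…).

FIX = (r0, 0xdb)

[0] flags=0000 → (cmp)
[1] flags=0000 LT?F → skip
[2] flags=0000 EQ?F → skip
[3] flags=0010 → (cmp)
[4] flags=0010 NE?T → r3=0x0b
[5] flags=0010 NE?T → r1=0xc1
[6] flags=1010 → (cmp)
[7] flags=1010 MI?T → r3=0x97
[8] flags=1010 VC?T → r0=0xdb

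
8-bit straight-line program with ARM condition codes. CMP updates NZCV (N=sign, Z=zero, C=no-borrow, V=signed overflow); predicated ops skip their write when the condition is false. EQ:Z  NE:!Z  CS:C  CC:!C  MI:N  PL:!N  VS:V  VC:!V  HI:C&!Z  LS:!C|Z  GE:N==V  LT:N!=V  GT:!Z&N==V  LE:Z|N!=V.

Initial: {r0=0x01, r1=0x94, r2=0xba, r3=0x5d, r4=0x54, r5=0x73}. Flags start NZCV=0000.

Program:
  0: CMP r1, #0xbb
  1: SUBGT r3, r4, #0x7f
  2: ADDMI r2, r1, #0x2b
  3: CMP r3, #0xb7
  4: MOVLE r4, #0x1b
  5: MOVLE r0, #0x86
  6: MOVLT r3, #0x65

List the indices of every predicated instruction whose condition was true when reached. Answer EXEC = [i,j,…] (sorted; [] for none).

0: ✓ CMP  NZCV=1000
1: · SUBGT
2: ✓ ADDMI  r2←0xbf
3: ✓ CMP  NZCV=1001
4: · MOVLE
5: · MOVLE
6: · MOVLT

EXEC = [2]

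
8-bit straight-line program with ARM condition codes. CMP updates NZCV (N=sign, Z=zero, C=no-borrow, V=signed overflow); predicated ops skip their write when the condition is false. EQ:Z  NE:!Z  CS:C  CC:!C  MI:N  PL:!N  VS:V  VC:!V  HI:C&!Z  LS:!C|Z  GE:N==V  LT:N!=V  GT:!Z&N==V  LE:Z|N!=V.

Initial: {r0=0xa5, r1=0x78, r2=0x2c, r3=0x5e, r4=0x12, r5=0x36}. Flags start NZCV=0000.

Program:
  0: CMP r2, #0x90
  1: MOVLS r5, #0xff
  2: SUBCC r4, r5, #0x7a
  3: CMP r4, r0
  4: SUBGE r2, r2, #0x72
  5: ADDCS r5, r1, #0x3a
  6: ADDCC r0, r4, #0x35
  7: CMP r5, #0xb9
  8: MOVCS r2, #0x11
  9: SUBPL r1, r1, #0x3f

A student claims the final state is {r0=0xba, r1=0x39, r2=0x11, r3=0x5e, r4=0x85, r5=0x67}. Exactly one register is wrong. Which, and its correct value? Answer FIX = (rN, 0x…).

[0] flags=1001 → (cmp)
[1] flags=1001 LS?T → r5=0xff
[2] flags=1001 CC?T → r4=0x85
[3] flags=1000 → (cmp)
[4] flags=1000 GE?F → skip
[5] flags=1000 CS?F → skip
[6] flags=1000 CC?T → r0=0xba
[7] flags=0010 → (cmp)
[8] flags=0010 CS?T → r2=0x11
[9] flags=0010 PL?T → r1=0x39

FIX = (r5, 0xff)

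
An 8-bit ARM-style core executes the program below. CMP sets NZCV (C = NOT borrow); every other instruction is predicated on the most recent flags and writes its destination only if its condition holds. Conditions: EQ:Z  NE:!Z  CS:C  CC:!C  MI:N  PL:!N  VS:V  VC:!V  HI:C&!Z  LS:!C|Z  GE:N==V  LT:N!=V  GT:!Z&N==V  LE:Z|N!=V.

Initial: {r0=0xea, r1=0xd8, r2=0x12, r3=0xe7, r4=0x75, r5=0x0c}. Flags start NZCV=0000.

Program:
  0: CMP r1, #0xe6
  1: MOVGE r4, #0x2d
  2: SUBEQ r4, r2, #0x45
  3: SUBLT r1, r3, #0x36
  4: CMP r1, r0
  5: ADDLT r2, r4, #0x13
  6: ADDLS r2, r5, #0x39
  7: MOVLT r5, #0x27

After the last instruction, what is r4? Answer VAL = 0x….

VAL = 0x75

[0] flags=1000 → (cmp)
[1] flags=1000 GE?F → skip
[2] flags=1000 EQ?F → skip
[3] flags=1000 LT?T → r1=0xb1
[4] flags=1000 → (cmp)
[5] flags=1000 LT?T → r2=0x88
[6] flags=1000 LS?T → r2=0x45
[7] flags=1000 LT?T → r5=0x27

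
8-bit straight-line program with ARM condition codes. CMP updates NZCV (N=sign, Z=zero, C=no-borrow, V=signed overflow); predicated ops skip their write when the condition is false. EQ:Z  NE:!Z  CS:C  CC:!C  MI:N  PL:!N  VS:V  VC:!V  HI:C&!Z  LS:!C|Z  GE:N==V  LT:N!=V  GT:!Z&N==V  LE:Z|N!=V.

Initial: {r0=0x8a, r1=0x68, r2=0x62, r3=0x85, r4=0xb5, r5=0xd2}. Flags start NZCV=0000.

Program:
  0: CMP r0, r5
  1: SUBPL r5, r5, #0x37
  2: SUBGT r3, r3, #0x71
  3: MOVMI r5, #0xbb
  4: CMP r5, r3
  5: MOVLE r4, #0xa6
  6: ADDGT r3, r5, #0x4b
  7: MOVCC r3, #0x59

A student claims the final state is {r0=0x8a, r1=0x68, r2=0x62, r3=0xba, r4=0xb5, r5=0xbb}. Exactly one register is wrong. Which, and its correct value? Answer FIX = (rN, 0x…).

0: ✓ CMP  NZCV=1000
1: · SUBPL
2: · SUBGT
3: ✓ MOVMI  r5←0xbb
4: ✓ CMP  NZCV=0010
5: · MOVLE
6: ✓ ADDGT  r3←0x06
7: · MOVCC

FIX = (r3, 0x06)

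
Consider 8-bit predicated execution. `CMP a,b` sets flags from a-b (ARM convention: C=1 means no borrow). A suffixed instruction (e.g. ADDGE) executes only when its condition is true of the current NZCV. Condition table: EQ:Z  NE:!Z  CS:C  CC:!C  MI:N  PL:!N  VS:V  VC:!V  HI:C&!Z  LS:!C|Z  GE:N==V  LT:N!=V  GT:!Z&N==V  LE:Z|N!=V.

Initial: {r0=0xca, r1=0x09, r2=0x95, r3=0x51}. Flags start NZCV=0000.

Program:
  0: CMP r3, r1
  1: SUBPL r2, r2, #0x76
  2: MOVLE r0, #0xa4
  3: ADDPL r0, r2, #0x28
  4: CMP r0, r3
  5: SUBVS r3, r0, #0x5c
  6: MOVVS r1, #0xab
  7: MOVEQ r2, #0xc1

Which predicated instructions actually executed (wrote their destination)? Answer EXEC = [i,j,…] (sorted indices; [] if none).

0: ✓ CMP  NZCV=0010
1: ✓ SUBPL  r2←0x1f
2: · MOVLE
3: ✓ ADDPL  r0←0x47
4: ✓ CMP  NZCV=1000
5: · SUBVS
6: · MOVVS
7: · MOVEQ

EXEC = [1,3]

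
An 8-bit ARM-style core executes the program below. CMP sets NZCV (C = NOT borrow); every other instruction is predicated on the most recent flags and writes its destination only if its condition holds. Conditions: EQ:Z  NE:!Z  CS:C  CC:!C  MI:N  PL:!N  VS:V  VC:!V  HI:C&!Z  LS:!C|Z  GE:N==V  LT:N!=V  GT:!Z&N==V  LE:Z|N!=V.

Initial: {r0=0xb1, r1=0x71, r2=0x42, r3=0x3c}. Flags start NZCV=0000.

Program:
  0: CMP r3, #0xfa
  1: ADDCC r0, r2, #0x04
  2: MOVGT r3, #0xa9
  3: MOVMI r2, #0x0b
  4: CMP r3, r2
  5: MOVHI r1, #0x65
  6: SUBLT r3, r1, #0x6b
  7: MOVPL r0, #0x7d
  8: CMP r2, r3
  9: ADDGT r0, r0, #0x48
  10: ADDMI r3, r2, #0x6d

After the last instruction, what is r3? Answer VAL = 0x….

VAL = 0xfa

0: ✓ CMP  NZCV=0000
1: ✓ ADDCC  r0←0x46
2: ✓ MOVGT  r3←0xa9
3: · MOVMI
4: ✓ CMP  NZCV=0011
5: ✓ MOVHI  r1←0x65
6: ✓ SUBLT  r3←0xfa
7: ✓ MOVPL  r0←0x7d
8: ✓ CMP  NZCV=0000
9: ✓ ADDGT  r0←0xc5
10: · ADDMI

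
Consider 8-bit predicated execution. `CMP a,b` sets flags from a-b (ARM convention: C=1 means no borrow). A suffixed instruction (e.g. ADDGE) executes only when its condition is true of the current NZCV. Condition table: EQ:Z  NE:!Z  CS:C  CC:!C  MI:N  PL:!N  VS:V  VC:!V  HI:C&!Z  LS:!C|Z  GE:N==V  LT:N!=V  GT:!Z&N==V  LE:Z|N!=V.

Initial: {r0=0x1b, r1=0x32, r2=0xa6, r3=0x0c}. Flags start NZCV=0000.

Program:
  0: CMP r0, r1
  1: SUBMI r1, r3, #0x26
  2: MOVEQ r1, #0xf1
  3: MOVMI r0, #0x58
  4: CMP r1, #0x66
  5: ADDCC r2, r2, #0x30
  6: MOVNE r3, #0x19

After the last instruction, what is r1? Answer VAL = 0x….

VAL = 0xe6

[0] flags=1000 → (cmp)
[1] flags=1000 MI?T → r1=0xe6
[2] flags=1000 EQ?F → skip
[3] flags=1000 MI?T → r0=0x58
[4] flags=1010 → (cmp)
[5] flags=1010 CC?F → skip
[6] flags=1010 NE?T → r3=0x19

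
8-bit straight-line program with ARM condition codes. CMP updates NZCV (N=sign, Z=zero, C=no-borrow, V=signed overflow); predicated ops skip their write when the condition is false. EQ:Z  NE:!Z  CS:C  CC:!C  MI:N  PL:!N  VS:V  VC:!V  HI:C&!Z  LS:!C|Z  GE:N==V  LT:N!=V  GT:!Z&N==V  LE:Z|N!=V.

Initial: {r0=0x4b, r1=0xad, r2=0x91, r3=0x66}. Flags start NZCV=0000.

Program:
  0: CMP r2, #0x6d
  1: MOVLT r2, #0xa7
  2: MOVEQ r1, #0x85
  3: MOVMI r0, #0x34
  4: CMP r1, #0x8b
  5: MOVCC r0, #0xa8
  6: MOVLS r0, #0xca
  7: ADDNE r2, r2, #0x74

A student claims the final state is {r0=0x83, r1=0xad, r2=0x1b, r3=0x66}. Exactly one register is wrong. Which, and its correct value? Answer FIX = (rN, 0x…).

[0] flags=0011 → (cmp)
[1] flags=0011 LT?T → r2=0xa7
[2] flags=0011 EQ?F → skip
[3] flags=0011 MI?F → skip
[4] flags=0010 → (cmp)
[5] flags=0010 CC?F → skip
[6] flags=0010 LS?F → skip
[7] flags=0010 NE?T → r2=0x1b

FIX = (r0, 0x4b)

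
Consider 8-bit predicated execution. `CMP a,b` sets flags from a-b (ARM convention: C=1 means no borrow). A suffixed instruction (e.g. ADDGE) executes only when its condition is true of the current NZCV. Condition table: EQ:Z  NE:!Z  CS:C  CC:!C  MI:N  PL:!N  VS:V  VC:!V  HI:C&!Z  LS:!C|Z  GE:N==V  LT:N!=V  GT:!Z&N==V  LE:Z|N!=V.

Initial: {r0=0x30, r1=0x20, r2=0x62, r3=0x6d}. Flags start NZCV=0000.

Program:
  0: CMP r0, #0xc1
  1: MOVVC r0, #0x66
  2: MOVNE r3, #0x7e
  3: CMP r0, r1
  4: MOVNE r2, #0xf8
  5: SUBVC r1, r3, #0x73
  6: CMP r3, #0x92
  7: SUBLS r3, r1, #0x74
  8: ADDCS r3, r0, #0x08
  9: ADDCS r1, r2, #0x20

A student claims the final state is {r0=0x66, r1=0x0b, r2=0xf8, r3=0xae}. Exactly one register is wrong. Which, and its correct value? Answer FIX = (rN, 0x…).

[0] flags=0000 → (cmp)
[1] flags=0000 VC?T → r0=0x66
[2] flags=0000 NE?T → r3=0x7e
[3] flags=0010 → (cmp)
[4] flags=0010 NE?T → r2=0xf8
[5] flags=0010 VC?T → r1=0x0b
[6] flags=1001 → (cmp)
[7] flags=1001 LS?T → r3=0x97
[8] flags=1001 CS?F → skip
[9] flags=1001 CS?F → skip

FIX = (r3, 0x97)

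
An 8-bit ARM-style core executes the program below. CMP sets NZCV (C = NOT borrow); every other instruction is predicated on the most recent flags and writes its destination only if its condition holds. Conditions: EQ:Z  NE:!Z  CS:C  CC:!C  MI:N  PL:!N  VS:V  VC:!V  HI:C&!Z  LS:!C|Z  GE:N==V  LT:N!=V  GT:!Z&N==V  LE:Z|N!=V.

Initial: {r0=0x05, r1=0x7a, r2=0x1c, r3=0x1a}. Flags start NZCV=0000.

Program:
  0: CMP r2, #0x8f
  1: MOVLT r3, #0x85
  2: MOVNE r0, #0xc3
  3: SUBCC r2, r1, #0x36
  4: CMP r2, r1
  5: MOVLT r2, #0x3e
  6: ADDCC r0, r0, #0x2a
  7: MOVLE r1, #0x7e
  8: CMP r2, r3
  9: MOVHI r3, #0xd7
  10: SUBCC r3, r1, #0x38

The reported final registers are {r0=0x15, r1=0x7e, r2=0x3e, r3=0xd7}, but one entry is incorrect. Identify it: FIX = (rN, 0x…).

FIX = (r0, 0xed)

[0] flags=1001 → (cmp)
[1] flags=1001 LT?F → skip
[2] flags=1001 NE?T → r0=0xc3
[3] flags=1001 CC?T → r2=0x44
[4] flags=1000 → (cmp)
[5] flags=1000 LT?T → r2=0x3e
[6] flags=1000 CC?T → r0=0xed
[7] flags=1000 LE?T → r1=0x7e
[8] flags=0010 → (cmp)
[9] flags=0010 HI?T → r3=0xd7
[10] flags=0010 CC?F → skip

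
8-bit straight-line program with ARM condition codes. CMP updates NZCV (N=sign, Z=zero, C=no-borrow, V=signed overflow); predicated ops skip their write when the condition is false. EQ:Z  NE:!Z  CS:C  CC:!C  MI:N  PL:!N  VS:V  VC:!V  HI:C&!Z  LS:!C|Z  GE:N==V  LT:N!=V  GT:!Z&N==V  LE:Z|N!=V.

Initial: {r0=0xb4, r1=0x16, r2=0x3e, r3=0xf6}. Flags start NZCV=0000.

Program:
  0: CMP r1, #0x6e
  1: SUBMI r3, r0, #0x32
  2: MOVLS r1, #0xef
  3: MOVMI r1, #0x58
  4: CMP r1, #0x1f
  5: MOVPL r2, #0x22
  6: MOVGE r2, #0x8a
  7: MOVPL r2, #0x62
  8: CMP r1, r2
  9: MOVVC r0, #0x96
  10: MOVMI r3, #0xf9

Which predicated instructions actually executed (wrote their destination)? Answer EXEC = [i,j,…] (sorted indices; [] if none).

EXEC = [1,2,3,5,6,7,9,10]

0: ✓ CMP  NZCV=1000
1: ✓ SUBMI  r3←0x82
2: ✓ MOVLS  r1←0xef
3: ✓ MOVMI  r1←0x58
4: ✓ CMP  NZCV=0010
5: ✓ MOVPL  r2←0x22
6: ✓ MOVGE  r2←0x8a
7: ✓ MOVPL  r2←0x62
8: ✓ CMP  NZCV=1000
9: ✓ MOVVC  r0←0x96
10: ✓ MOVMI  r3←0xf9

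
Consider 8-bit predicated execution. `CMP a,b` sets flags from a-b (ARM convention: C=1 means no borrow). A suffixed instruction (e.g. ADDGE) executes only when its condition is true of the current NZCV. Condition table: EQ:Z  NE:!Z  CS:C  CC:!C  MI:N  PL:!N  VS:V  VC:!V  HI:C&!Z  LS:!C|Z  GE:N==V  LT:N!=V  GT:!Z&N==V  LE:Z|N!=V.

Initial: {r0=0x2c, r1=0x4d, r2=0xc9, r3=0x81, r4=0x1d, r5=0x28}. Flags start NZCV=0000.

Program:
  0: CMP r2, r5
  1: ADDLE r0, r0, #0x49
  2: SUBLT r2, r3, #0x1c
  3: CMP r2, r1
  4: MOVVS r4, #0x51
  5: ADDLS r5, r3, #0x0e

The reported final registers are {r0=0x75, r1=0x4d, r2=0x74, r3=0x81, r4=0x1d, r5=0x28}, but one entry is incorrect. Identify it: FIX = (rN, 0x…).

0: ✓ CMP  NZCV=1010
1: ✓ ADDLE  r0←0x75
2: ✓ SUBLT  r2←0x65
3: ✓ CMP  NZCV=0010
4: · MOVVS
5: · ADDLS

FIX = (r2, 0x65)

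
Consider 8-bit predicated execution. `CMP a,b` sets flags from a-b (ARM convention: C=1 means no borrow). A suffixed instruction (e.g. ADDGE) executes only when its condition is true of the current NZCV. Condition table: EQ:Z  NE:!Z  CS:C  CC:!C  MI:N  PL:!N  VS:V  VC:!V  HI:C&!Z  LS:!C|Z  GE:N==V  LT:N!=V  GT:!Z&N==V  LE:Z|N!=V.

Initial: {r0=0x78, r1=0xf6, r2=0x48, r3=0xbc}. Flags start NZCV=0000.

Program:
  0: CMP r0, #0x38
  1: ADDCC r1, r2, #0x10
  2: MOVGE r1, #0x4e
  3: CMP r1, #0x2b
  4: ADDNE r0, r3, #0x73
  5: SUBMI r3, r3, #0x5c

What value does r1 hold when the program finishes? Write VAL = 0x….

VAL = 0x4e

[0] flags=0010 → (cmp)
[1] flags=0010 CC?F → skip
[2] flags=0010 GE?T → r1=0x4e
[3] flags=0010 → (cmp)
[4] flags=0010 NE?T → r0=0x2f
[5] flags=0010 MI?F → skip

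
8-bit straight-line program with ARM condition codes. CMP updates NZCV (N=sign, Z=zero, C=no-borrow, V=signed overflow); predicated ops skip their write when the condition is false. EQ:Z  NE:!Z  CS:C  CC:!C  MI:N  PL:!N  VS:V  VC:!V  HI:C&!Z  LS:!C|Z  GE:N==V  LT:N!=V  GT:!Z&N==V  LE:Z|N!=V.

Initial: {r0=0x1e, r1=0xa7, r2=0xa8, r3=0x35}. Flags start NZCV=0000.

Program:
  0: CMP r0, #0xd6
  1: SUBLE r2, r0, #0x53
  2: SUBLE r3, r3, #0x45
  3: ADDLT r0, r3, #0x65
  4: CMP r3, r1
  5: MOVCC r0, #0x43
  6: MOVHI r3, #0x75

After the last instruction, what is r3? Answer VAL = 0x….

VAL = 0x35

[0] flags=0000 → (cmp)
[1] flags=0000 LE?F → skip
[2] flags=0000 LE?F → skip
[3] flags=0000 LT?F → skip
[4] flags=1001 → (cmp)
[5] flags=1001 CC?T → r0=0x43
[6] flags=1001 HI?F → skip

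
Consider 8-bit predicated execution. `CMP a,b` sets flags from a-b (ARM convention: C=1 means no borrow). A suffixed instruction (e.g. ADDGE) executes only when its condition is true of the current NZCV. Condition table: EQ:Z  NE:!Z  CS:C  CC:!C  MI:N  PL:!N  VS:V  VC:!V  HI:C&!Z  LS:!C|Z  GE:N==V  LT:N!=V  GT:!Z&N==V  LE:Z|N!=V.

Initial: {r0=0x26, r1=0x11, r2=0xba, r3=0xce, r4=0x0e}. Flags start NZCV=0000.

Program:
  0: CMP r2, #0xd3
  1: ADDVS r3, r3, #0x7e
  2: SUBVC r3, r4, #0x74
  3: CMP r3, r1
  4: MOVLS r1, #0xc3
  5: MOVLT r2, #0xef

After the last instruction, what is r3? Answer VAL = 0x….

VAL = 0x9a

[0] flags=1000 → (cmp)
[1] flags=1000 VS?F → skip
[2] flags=1000 VC?T → r3=0x9a
[3] flags=1010 → (cmp)
[4] flags=1010 LS?F → skip
[5] flags=1010 LT?T → r2=0xef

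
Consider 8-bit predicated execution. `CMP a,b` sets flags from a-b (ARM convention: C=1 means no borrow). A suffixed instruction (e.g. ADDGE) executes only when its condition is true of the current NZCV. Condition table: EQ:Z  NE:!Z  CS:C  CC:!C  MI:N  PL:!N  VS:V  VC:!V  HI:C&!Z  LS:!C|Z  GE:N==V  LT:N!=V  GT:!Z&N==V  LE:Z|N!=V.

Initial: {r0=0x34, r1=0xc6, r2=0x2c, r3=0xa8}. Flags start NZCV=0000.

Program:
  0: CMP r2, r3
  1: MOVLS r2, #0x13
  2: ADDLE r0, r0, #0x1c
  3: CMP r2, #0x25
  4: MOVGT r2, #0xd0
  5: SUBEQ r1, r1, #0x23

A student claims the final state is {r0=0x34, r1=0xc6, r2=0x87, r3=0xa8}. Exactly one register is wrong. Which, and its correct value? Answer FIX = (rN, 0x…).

FIX = (r2, 0x13)

[0] flags=1001 → (cmp)
[1] flags=1001 LS?T → r2=0x13
[2] flags=1001 LE?F → skip
[3] flags=1000 → (cmp)
[4] flags=1000 GT?F → skip
[5] flags=1000 EQ?F → skip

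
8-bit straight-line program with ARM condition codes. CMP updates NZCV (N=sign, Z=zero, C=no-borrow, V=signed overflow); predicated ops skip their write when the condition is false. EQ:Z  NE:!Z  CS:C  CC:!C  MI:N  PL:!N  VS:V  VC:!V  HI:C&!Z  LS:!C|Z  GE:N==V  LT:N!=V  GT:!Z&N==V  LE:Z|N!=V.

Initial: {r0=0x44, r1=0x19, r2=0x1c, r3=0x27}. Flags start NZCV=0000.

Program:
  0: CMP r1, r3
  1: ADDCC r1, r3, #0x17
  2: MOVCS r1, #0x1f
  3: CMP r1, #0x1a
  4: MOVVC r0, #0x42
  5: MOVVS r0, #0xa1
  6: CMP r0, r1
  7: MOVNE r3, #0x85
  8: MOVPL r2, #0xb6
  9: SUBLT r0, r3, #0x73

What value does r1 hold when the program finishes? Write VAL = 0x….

VAL = 0x3e

0: ✓ CMP  NZCV=1000
1: ✓ ADDCC  r1←0x3e
2: · MOVCS
3: ✓ CMP  NZCV=0010
4: ✓ MOVVC  r0←0x42
5: · MOVVS
6: ✓ CMP  NZCV=0010
7: ✓ MOVNE  r3←0x85
8: ✓ MOVPL  r2←0xb6
9: · SUBLT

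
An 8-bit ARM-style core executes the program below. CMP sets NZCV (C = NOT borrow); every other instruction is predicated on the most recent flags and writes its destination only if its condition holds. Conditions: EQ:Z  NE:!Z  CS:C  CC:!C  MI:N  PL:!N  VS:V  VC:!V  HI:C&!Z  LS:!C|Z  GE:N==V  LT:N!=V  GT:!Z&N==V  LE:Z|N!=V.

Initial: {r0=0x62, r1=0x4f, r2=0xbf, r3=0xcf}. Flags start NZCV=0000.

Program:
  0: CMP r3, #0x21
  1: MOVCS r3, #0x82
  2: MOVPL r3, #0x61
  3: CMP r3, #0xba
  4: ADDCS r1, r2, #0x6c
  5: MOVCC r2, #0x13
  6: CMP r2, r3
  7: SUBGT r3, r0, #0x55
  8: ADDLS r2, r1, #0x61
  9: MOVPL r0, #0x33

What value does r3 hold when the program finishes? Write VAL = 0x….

0: ✓ CMP  NZCV=1010
1: ✓ MOVCS  r3←0x82
2: · MOVPL
3: ✓ CMP  NZCV=1000
4: · ADDCS
5: ✓ MOVCC  r2←0x13
6: ✓ CMP  NZCV=1001
7: ✓ SUBGT  r3←0x0d
8: ✓ ADDLS  r2←0xb0
9: · MOVPL

VAL = 0x0d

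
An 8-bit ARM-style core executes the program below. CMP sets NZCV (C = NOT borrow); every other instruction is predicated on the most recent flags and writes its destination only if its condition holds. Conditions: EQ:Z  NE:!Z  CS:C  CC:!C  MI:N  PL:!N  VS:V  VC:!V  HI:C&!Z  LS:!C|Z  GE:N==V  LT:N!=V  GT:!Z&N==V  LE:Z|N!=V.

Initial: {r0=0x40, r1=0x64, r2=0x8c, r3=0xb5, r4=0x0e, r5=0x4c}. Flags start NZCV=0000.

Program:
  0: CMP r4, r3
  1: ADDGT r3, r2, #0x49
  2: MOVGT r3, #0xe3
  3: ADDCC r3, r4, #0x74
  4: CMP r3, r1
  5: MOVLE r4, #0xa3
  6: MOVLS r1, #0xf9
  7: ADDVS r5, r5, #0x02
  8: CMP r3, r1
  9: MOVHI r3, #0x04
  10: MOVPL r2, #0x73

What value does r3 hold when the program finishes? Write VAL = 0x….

VAL = 0x04

[0] flags=0000 → (cmp)
[1] flags=0000 GT?T → r3=0xd5
[2] flags=0000 GT?T → r3=0xe3
[3] flags=0000 CC?T → r3=0x82
[4] flags=0011 → (cmp)
[5] flags=0011 LE?T → r4=0xa3
[6] flags=0011 LS?F → skip
[7] flags=0011 VS?T → r5=0x4e
[8] flags=0011 → (cmp)
[9] flags=0011 HI?T → r3=0x04
[10] flags=0011 PL?T → r2=0x73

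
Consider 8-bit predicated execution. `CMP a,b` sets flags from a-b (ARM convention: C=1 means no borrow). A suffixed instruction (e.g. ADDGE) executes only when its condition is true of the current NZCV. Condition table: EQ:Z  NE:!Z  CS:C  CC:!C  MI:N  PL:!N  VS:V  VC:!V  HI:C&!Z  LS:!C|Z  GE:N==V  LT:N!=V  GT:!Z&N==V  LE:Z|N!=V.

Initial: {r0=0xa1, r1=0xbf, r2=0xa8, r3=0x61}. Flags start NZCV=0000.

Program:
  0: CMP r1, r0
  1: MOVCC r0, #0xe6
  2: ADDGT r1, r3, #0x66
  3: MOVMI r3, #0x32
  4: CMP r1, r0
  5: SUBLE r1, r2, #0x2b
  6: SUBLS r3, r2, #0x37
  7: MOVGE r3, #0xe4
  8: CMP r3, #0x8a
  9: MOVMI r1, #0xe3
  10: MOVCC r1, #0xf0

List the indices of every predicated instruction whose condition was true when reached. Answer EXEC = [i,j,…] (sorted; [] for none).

0: ✓ CMP  NZCV=0010
1: · MOVCC
2: ✓ ADDGT  r1←0xc7
3: · MOVMI
4: ✓ CMP  NZCV=0010
5: · SUBLE
6: · SUBLS
7: ✓ MOVGE  r3←0xe4
8: ✓ CMP  NZCV=0010
9: · MOVMI
10: · MOVCC

EXEC = [2,7]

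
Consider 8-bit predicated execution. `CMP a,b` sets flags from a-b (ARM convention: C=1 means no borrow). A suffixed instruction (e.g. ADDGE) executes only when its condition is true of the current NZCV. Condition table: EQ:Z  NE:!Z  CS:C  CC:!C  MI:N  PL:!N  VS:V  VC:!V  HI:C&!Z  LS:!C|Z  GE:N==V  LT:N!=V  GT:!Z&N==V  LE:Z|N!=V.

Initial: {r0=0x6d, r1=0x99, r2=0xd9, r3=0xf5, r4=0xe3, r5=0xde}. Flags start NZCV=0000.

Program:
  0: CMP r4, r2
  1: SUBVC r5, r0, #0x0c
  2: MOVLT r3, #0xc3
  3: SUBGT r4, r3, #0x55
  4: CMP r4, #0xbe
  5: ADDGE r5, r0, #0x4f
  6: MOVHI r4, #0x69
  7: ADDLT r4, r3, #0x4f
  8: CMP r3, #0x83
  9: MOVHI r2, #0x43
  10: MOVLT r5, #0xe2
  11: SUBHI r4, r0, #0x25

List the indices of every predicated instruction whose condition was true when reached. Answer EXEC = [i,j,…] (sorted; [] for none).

[0] flags=0010 → (cmp)
[1] flags=0010 VC?T → r5=0x61
[2] flags=0010 LT?F → skip
[3] flags=0010 GT?T → r4=0xa0
[4] flags=1000 → (cmp)
[5] flags=1000 GE?F → skip
[6] flags=1000 HI?F → skip
[7] flags=1000 LT?T → r4=0x44
[8] flags=0010 → (cmp)
[9] flags=0010 HI?T → r2=0x43
[10] flags=0010 LT?F → skip
[11] flags=0010 HI?T → r4=0x48

EXEC = [1,3,7,9,11]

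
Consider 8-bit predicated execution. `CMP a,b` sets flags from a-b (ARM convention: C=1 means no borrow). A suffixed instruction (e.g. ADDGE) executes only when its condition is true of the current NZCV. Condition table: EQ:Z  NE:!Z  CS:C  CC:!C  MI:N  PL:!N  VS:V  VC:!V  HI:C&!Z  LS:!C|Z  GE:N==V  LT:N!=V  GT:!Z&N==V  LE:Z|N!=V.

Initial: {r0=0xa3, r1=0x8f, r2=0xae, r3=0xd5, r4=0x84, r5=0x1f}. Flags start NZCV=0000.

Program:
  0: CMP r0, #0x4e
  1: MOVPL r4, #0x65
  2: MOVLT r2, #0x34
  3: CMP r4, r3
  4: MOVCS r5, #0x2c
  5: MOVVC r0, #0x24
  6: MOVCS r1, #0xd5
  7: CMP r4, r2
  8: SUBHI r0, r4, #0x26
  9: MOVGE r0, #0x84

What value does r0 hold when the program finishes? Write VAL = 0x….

0: ✓ CMP  NZCV=0011
1: ✓ MOVPL  r4←0x65
2: ✓ MOVLT  r2←0x34
3: ✓ CMP  NZCV=1001
4: · MOVCS
5: · MOVVC
6: · MOVCS
7: ✓ CMP  NZCV=0010
8: ✓ SUBHI  r0←0x3f
9: ✓ MOVGE  r0←0x84

VAL = 0x84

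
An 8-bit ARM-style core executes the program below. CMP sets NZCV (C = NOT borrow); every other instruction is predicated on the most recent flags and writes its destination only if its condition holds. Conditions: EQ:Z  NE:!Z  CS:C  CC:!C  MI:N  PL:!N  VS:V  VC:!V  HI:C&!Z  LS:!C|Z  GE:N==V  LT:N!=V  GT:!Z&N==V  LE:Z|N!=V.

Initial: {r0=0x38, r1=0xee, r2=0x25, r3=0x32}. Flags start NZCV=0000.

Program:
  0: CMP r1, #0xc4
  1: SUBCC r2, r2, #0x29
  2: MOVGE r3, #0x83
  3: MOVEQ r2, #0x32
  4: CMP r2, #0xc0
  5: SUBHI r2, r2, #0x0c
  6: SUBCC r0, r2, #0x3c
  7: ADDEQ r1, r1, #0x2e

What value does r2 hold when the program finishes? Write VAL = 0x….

0: ✓ CMP  NZCV=0010
1: · SUBCC
2: ✓ MOVGE  r3←0x83
3: · MOVEQ
4: ✓ CMP  NZCV=0000
5: · SUBHI
6: ✓ SUBCC  r0←0xe9
7: · ADDEQ

VAL = 0x25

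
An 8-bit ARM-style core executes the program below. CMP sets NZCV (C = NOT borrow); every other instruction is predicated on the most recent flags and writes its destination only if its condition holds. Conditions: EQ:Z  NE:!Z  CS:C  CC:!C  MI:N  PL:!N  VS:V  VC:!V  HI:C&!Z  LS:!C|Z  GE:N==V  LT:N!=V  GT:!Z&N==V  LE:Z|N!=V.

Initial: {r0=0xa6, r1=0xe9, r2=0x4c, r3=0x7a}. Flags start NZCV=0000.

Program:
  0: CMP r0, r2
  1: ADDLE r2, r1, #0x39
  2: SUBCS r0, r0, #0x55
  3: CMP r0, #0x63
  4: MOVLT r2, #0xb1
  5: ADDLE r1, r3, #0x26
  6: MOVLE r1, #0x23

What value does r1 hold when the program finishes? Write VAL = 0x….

0: ✓ CMP  NZCV=0011
1: ✓ ADDLE  r2←0x22
2: ✓ SUBCS  r0←0x51
3: ✓ CMP  NZCV=1000
4: ✓ MOVLT  r2←0xb1
5: ✓ ADDLE  r1←0xa0
6: ✓ MOVLE  r1←0x23

VAL = 0x23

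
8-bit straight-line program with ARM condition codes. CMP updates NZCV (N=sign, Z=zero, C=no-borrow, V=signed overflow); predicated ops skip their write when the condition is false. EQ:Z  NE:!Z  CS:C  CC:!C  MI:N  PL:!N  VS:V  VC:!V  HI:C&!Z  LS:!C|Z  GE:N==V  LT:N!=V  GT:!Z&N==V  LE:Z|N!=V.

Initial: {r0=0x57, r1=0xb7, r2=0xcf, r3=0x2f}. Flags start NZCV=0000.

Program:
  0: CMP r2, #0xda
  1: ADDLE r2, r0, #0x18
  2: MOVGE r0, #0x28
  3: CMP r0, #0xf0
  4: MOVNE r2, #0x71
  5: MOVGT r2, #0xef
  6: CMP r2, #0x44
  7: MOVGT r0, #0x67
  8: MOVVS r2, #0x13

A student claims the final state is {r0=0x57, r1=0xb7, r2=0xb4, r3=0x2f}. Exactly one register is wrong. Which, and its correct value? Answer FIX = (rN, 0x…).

[0] flags=1000 → (cmp)
[1] flags=1000 LE?T → r2=0x6f
[2] flags=1000 GE?F → skip
[3] flags=0000 → (cmp)
[4] flags=0000 NE?T → r2=0x71
[5] flags=0000 GT?T → r2=0xef
[6] flags=1010 → (cmp)
[7] flags=1010 GT?F → skip
[8] flags=1010 VS?F → skip

FIX = (r2, 0xef)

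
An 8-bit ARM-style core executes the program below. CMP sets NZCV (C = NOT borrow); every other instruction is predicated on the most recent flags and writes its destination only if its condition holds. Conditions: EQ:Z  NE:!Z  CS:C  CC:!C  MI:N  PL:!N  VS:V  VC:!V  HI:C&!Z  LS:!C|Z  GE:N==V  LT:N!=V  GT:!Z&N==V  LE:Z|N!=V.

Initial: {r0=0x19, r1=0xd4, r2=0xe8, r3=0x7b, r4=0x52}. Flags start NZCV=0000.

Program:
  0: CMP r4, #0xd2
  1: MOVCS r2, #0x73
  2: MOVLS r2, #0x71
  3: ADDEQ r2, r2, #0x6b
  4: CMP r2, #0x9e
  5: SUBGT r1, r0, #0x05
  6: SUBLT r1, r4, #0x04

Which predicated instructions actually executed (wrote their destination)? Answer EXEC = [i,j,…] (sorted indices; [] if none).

0: ✓ CMP  NZCV=1001
1: · MOVCS
2: ✓ MOVLS  r2←0x71
3: · ADDEQ
4: ✓ CMP  NZCV=1001
5: ✓ SUBGT  r1←0x14
6: · SUBLT

EXEC = [2,5]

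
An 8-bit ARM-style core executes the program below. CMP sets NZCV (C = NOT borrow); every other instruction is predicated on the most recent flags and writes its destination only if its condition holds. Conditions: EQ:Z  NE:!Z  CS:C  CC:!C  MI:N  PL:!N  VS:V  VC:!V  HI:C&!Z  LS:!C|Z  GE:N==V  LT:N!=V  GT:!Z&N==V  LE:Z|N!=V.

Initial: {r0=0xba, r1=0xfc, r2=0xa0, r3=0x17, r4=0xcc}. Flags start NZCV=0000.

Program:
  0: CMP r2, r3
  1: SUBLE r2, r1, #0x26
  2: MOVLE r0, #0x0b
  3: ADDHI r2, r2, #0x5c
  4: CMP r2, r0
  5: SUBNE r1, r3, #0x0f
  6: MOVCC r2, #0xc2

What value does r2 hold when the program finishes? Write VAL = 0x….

0: ✓ CMP  NZCV=1010
1: ✓ SUBLE  r2←0xd6
2: ✓ MOVLE  r0←0x0b
3: ✓ ADDHI  r2←0x32
4: ✓ CMP  NZCV=0010
5: ✓ SUBNE  r1←0x08
6: · MOVCC

VAL = 0x32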